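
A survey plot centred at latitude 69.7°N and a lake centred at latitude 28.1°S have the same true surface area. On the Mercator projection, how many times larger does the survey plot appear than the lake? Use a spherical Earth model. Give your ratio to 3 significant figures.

Mercator areal scale is sec²φ.
At 69.7°: sec²(69.7°) = 1/0.3469² = 8.308.
At 28.1°: sec²(28.1°) = 1/0.8821² = 1.285.
Ratio = 8.308/1.285 = cos²(28.1°)/cos²(69.7°) ≈ 6.46.

6.46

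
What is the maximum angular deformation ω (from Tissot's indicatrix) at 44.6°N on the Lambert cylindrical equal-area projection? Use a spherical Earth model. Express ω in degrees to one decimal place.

38.2°

The Lambert cylindrical equal-area projection is the cylindrical equal-area projection with its standard parallel at the equator (φ₀ = 0). Cylindrical equal-area (φ₀ = 0°): h = cos φ / cos 0° along meridians, k = cos 0° / cos φ along parallels; h·k = 1.
At 44.6°: h = 0.7120, k = 1.404; principal scales a = 1.404, b = 0.7120.
sin(ω/2) = (a − b)/(a + b) = 0.6924/2.116 = 0.3272, so ω = 2 arcsin(0.3272) ≈ 38.2°.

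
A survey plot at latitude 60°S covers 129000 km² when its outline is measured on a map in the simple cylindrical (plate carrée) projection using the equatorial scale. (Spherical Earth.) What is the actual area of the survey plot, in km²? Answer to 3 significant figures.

64500 km²

For the equirectangular projection with φ₀ = 0 (plate carrée), h = 1 along meridians and k = sec φ along parallels.
Areal scale = h·k = 1 × sec φ; at 60°, h = 1.000, k = 2.000, so h·k = 2.000.
True area = apparent / (areal scale) = 129000 / 2.000 ≈ 64500 km².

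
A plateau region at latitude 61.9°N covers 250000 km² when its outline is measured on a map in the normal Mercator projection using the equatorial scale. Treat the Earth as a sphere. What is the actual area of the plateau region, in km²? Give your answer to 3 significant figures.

55500 km²

The Mercator projection is conformal; its linear scale factor is the same in every direction and equals sec φ = 1/cos φ.
Areal scale = k² = sec²φ = 1/cos²(61.9°) = 1/0.4710² = 4.508.
True area = apparent / (areal scale) = 250000 / 4.508 ≈ 55500 km².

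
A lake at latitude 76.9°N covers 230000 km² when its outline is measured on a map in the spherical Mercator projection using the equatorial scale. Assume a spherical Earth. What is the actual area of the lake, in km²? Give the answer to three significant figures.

11800 km²

For Mercator, h = k = sec φ (a conformal cylindrical projection has a single point scale, 1/cos φ).
Areal scale = k² = sec²φ = 1/cos²(76.9°) = 1/0.2267² = 19.47.
True area = apparent / (areal scale) = 230000 / 19.47 ≈ 11800 km².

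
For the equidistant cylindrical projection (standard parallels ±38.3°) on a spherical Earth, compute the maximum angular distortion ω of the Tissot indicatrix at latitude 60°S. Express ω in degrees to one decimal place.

The equidistant cylindrical projection with φ₀ = 38.3° has h = 1 (meridians true) and k = cos φ₀ / cos φ along parallels.
At 60°: h = 1.000, k = 1.570; principal scales a = 1.570, b = 1.000.
sin(ω/2) = (a − b)/(a + b) = 0.5696/2.570 = 0.2217, so ω = 2 arcsin(0.2217) ≈ 25.6°.

25.6°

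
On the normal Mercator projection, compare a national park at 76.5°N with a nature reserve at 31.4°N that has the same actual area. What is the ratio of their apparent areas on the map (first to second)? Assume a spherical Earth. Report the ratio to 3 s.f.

13.4

On Mercator, area is exaggerated by sec²φ = 1/cos²φ.
At 76.5°: sec²(76.5°) = 1/0.2334² = 18.35.
At 31.4°: sec²(31.4°) = 1/0.8536² = 1.373.
Ratio = 18.35/1.373 = cos²(31.4°)/cos²(76.5°) ≈ 13.4.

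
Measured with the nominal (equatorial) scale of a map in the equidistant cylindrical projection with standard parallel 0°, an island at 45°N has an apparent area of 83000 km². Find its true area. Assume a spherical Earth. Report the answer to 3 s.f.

58700 km²

For the equirectangular projection with φ₀ = 0 (plate carrée), h = 1 along meridians and k = sec φ along parallels.
Areal scale = h·k = 1 × sec φ; at 45°, h = 1.000, k = 1.414, so h·k = 1.414.
True area = apparent / (areal scale) = 83000 / 1.414 ≈ 58700 km².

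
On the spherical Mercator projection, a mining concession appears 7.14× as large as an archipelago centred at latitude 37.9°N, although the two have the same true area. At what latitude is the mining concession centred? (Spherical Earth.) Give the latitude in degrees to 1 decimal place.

72.8°

Mercator areal scale is sec²φ, so apparent-area ratio = sec²φ₁ / sec²φ₂ = cos²φ₂ / cos²φ₁.
cos²φ₂ / cos²φ₁ = 7.14  ⇒  cos φ₁ = cos 37.9° / √7.14 = 0.7891/2.672 = 0.2953.
φ₁ = arccos(0.2953) ≈ 72.8°.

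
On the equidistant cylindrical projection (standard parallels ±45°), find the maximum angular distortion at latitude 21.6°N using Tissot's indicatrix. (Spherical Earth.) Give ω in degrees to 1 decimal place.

15.6°

With standard parallel φ₀ = 45°, the equirectangular projection gives x = Rλ cos φ₀, y = Rφ, so h = 1 and k = cos 45° / cos φ.
At 21.6°: h = 1.000, k = 0.7605; principal scales a = 1.000, b = 0.7605.
sin(ω/2) = (a − b)/(a + b) = 0.2395/1.761 = 0.1360, so ω = 2 arcsin(0.1360) ≈ 15.6°.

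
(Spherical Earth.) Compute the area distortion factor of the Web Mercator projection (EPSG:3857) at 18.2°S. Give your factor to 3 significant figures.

Mercator is conformal, so the point scale is isotropic: h = k = sec φ = 1/cos φ.
Areal scale = k² = sec²φ = 1/cos²(18.2°) = 1/0.9500² = 1.108.

1.11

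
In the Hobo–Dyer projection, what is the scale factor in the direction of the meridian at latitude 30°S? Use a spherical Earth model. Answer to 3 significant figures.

1.09

The Hobo–Dyer projection is cylindrical equal-area with φ₀ = 37.5°. Cylindrical equal-area (φ₀ = 37.5°): h = cos φ / cos 37.5° along meridians, k = cos 37.5° / cos φ along parallels; h·k = 1.
h = cos 30° / cos 37.5° = 0.8660/0.7934 = 1.092.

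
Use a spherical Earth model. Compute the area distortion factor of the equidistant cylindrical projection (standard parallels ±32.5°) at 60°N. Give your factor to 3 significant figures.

The equidistant cylindrical projection with φ₀ = 32.5° has h = 1 (meridians true) and k = cos φ₀ / cos φ along parallels.
Areal scale = h·k = 1 × cos φ₀ / cos φ; at 60°, h = 1.000, k = 1.687, so h·k = 1.687.

1.69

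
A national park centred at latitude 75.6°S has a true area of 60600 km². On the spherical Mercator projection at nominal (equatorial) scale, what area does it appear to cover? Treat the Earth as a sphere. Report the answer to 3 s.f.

980000 km²

For Mercator, h = k = sec φ (a conformal cylindrical projection has a single point scale, 1/cos φ).
Areal scale = k² = sec²φ = 1/cos²(75.6°) = 1/0.2487² = 16.17.
Apparent area = 60600 × 16.17 ≈ 980000 km².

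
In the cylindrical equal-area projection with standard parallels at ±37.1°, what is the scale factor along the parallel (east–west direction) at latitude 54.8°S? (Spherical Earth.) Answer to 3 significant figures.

1.38

Cylindrical equal-area (φ₀ = 37.1°): h = cos φ / cos 37.1° along meridians, k = cos 37.1° / cos φ along parallels; h·k = 1.
k = cos 37.1° / cos 54.8° = 0.7976/0.5764 = 1.384.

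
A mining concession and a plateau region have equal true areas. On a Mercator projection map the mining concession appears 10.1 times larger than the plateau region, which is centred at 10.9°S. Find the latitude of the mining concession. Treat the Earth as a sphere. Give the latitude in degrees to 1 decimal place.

72.0°

Mercator areal scale is sec²φ, so apparent-area ratio = sec²φ₁ / sec²φ₂ = cos²φ₂ / cos²φ₁.
cos²φ₂ / cos²φ₁ = 10.1  ⇒  cos φ₁ = cos 10.9° / √10.1 = 0.9820/3.178 = 0.3090.
φ₁ = arccos(0.3090) ≈ 72.0°.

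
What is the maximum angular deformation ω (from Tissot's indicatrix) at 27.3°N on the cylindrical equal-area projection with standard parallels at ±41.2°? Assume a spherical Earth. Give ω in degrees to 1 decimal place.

Cylindrical equal-area (φ₀ = 41.2°): h = cos φ / cos 41.2° along meridians, k = cos 41.2° / cos φ along parallels; h·k = 1.
At 27.3°: h = 1.181, k = 0.8467; principal scales a = 1.181, b = 0.8467.
sin(ω/2) = (a − b)/(a + b) = 0.3343/2.028 = 0.1649, so ω = 2 arcsin(0.1649) ≈ 19.0°.

19.0°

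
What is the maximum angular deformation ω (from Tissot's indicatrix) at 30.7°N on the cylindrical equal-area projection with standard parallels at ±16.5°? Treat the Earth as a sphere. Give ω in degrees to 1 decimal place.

For cylindrical equal-area with standard parallel φ₀, h = cos φ / cos φ₀ and k = cos φ₀ / cos φ, so h·k = 1.
At 30.7°: h = 0.8968, k = 1.115; principal scales a = 1.115, b = 0.8968.
sin(ω/2) = (a − b)/(a + b) = 0.2183/2.012 = 0.1085, so ω = 2 arcsin(0.1085) ≈ 12.5°.

12.5°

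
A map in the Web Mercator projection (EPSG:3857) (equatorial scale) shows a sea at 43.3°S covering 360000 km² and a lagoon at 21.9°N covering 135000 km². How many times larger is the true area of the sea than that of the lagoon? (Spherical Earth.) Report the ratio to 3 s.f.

1.64

On Mercator the areal scale is sec²φ, so true area = apparent × cos²φ.
True area of sea: 360000 × cos²(43.3°) = 360000 × 0.5297 = 190700 km².
True area of lagoon: 135000 × cos²(21.9°) = 135000 × 0.8609 = 116200 km².
Ratio = 190700 / 116200 ≈ 1.64.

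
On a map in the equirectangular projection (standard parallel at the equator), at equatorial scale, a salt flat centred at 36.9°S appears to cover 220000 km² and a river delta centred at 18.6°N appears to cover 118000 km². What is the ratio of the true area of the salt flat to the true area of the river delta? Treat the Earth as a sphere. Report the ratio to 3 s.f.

On the plate carrée, areal scale = h·k = 1 × sec φ, so true area = apparent × cos φ.
True area of salt flat: 220000 × cos(36.9°) = 220000 × 0.7997 = 175900 km².
True area of river delta: 118000 × cos(18.6°) = 118000 × 0.9478 = 111800 km².
Ratio = 175900 / 111800 ≈ 1.57.

1.57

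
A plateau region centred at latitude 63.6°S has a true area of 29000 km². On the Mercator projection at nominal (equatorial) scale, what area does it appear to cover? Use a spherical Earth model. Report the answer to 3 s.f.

Mercator is conformal, so the point scale is isotropic: h = k = sec φ = 1/cos φ.
Areal scale = k² = sec²φ = 1/cos²(63.6°) = 1/0.4446² = 5.058.
Apparent area = 29000 × 5.058 ≈ 147000 km².

147000 km²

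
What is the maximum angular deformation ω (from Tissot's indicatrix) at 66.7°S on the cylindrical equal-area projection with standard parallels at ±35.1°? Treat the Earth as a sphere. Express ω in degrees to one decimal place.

A cylindrical equal-area projection with standard parallel φ₀ has meridian scale h = cos φ / cos φ₀ and parallel scale k = cos φ₀ / cos φ (so areas are preserved, h·k = 1).
At 66.7°: h = 0.4835, k = 2.068; principal scales a = 2.068, b = 0.4835.
sin(ω/2) = (a − b)/(a + b) = 1.585/2.552 = 0.6211, so ω = 2 arcsin(0.6211) ≈ 76.8°.

76.8°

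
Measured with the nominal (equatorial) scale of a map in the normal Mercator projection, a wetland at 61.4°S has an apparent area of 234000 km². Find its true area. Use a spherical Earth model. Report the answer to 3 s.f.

For Mercator, h = k = sec φ (a conformal cylindrical projection has a single point scale, 1/cos φ).
Areal scale = k² = sec²φ = 1/cos²(61.4°) = 1/0.4787² = 4.364.
True area = apparent / (areal scale) = 234000 / 4.364 ≈ 53600 km².

53600 km²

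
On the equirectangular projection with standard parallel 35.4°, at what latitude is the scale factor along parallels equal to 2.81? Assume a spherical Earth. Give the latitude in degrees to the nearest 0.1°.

73.1°

With standard parallel φ₀ = 35.4°, the equirectangular projection gives x = Rλ cos φ₀, y = Rφ, so h = 1 and k = cos 35.4° / cos φ.
k = cos φ₀ / cos φ = 2.81  ⇒  cos φ = cos 35.4° / 2.81 = 0.2901.
φ = arccos(0.2901) ≈ 73.1°.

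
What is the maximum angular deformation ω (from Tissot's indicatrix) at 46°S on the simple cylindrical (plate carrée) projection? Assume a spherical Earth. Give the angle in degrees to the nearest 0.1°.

Plate carrée maps x = Rλ, y = Rφ. The meridian scale is h = 1 and the parallel scale is k = 1/cos φ = sec φ.
At 46°: h = 1.000, k = 1.440; principal scales a = 1.440, b = 1.000.
sin(ω/2) = (a − b)/(a + b) = 0.4396/2.440 = 0.1802, so ω = 2 arcsin(0.1802) ≈ 20.8°.

20.8°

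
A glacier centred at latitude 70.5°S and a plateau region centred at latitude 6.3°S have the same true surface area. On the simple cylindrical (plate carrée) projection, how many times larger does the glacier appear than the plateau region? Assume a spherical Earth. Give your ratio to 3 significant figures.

In the plate carrée (x = Rλ, y = Rφ), meridians are true-scale (h = 1) and parallels are stretched by k = sec φ.
Areal scale at 70.5°: h·k = 1.000 × 2.996 = 2.996.
Areal scale at 6.3°: h·k = 1.000 × 1.006 = 1.006.
Ratio = 2.996/1.006 ≈ 2.98.

2.98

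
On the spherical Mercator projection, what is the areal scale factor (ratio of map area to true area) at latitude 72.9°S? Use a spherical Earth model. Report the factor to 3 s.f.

Mercator is conformal, so the point scale is isotropic: h = k = sec φ = 1/cos φ.
Areal scale = k² = sec²φ = 1/cos²(72.9°) = 1/0.2940² = 11.57.

11.6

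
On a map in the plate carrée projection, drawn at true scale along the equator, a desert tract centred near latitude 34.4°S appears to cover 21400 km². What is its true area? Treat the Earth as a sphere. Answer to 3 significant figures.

17700 km²

Plate carrée maps x = Rλ, y = Rφ. The meridian scale is h = 1 and the parallel scale is k = 1/cos φ = sec φ.
Areal scale = h·k = 1 × sec φ; at 34.4°, h = 1.000, k = 1.212, so h·k = 1.212.
True area = apparent / (areal scale) = 21400 / 1.212 ≈ 17700 km².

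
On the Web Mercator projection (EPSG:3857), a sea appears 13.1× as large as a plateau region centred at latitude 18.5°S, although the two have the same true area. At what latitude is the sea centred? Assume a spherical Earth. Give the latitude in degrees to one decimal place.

74.8°

For equal true areas on Mercator, apparent areas scale as sec²φ, so the ratio is cos²φ₂ / cos²φ₁.
cos²φ₂ / cos²φ₁ = 13.1  ⇒  cos φ₁ = cos 18.5° / √13.1 = 0.9483/3.619 = 0.2620.
φ₁ = arccos(0.2620) ≈ 74.8°.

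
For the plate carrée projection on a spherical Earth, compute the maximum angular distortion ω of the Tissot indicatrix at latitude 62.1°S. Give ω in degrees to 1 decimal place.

42.5°

For the equirectangular projection with φ₀ = 0 (plate carrée), h = 1 along meridians and k = sec φ along parallels.
At 62.1°: h = 1.000, k = 2.137; principal scales a = 2.137, b = 1.000.
sin(ω/2) = (a − b)/(a + b) = 1.137/3.137 = 0.3625, so ω = 2 arcsin(0.3625) ≈ 42.5°.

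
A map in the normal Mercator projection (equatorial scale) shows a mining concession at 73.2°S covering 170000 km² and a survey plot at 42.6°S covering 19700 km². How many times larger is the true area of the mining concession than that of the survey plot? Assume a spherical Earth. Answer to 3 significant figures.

On Mercator the areal scale is sec²φ, so true area = apparent × cos²φ.
True area of mining concession: 170000 × cos²(73.2°) = 170000 × 0.08354 = 14200 km².
True area of survey plot: 19700 × cos²(42.6°) = 19700 × 0.5418 = 10670 km².
Ratio = 14200 / 10670 ≈ 1.33.

1.33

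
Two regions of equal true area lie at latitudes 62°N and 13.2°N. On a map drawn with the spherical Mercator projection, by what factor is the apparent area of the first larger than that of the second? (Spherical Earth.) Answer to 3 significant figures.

Mercator is conformal with k = sec φ, so areal scale = k² = sec²φ.
At 62°: sec²(62°) = 1/0.4695² = 4.537.
At 13.2°: sec²(13.2°) = 1/0.9736² = 1.055.
Ratio = 4.537/1.055 = cos²(13.2°)/cos²(62°) ≈ 4.30.

4.30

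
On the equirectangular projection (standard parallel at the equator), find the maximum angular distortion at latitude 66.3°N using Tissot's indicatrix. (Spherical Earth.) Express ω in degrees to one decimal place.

50.5°

In the plate carrée (x = Rλ, y = Rφ), meridians are true-scale (h = 1) and parallels are stretched by k = sec φ.
At 66.3°: h = 1.000, k = 2.488; principal scales a = 2.488, b = 1.000.
sin(ω/2) = (a − b)/(a + b) = 1.488/3.488 = 0.4266, so ω = 2 arcsin(0.4266) ≈ 50.5°.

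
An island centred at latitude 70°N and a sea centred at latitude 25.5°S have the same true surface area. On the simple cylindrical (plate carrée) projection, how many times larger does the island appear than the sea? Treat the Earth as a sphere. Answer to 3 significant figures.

Plate carrée maps x = Rλ, y = Rφ. The meridian scale is h = 1 and the parallel scale is k = 1/cos φ = sec φ.
Areal scale at 70°: h·k = 1.000 × 2.924 = 2.924.
Areal scale at 25.5°: h·k = 1.000 × 1.108 = 1.108.
Ratio = 2.924/1.108 ≈ 2.64.

2.64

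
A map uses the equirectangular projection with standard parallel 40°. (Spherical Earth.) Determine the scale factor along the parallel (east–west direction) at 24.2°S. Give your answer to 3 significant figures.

0.840

With standard parallel φ₀ = 40°, the equirectangular projection gives x = Rλ cos φ₀, y = Rφ, so h = 1 and k = cos 40° / cos φ.
k = cos 40° / cos 24.2° = 0.7660/0.9121 = 0.8399.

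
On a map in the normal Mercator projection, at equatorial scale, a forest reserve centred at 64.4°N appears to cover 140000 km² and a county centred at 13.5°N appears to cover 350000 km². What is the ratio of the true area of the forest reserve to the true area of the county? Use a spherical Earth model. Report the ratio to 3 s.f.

Since Mercator area scale is 1/cos²φ, the true area equals the apparent area multiplied by cos²φ.
True area of forest reserve: 140000 × cos²(64.4°) = 140000 × 0.1867 = 26140 km².
True area of county: 350000 × cos²(13.5°) = 350000 × 0.9455 = 330900 km².
Ratio = 26140 / 330900 ≈ 0.0790.

0.0790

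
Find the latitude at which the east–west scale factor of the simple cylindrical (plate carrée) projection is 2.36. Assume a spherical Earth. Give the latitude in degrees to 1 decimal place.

64.9°

Plate carrée: h = 1, k = sec φ along parallels.
sec φ = 2.36  ⇒  cos φ = 0.4237  ⇒  φ ≈ 64.9°.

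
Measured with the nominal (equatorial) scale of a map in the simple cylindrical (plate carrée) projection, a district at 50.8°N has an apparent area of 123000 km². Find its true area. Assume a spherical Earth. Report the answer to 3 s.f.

In the plate carrée (x = Rλ, y = Rφ), meridians are true-scale (h = 1) and parallels are stretched by k = sec φ.
Areal scale = h·k = 1 × sec φ; at 50.8°, h = 1.000, k = 1.582, so h·k = 1.582.
True area = apparent / (areal scale) = 123000 / 1.582 ≈ 77700 km².

77700 km²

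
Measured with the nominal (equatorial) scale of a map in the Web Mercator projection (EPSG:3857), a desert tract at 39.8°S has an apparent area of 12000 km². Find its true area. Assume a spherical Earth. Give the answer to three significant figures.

Mercator is conformal, so the point scale is isotropic: h = k = sec φ = 1/cos φ.
Areal scale = k² = sec²φ = 1/cos²(39.8°) = 1/0.7683² = 1.694.
True area = apparent / (areal scale) = 12000 / 1.694 ≈ 7080 km².

7080 km²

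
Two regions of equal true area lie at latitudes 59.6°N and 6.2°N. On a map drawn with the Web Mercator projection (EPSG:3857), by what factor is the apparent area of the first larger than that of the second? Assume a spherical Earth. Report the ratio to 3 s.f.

Mercator areal scale is sec²φ.
At 59.6°: sec²(59.6°) = 1/0.5060² = 3.905.
At 6.2°: sec²(6.2°) = 1/0.9942² = 1.012.
Ratio = 3.905/1.012 = cos²(6.2°)/cos²(59.6°) ≈ 3.86.

3.86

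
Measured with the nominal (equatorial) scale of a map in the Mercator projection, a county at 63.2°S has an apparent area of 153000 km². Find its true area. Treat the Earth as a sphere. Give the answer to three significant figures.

For Mercator, h = k = sec φ (a conformal cylindrical projection has a single point scale, 1/cos φ).
Areal scale = k² = sec²φ = 1/cos²(63.2°) = 1/0.4509² = 4.919.
True area = apparent / (areal scale) = 153000 / 4.919 ≈ 31100 km².

31100 km²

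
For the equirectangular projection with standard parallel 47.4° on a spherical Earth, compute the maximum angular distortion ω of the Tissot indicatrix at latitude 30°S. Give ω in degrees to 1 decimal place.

The equidistant cylindrical projection with φ₀ = 47.4° has h = 1 (meridians true) and k = cos φ₀ / cos φ along parallels.
At 30°: h = 1.000, k = 0.7816; principal scales a = 1.000, b = 0.7816.
sin(ω/2) = (a − b)/(a + b) = 0.2184/1.782 = 0.1226, so ω = 2 arcsin(0.1226) ≈ 14.1°.

14.1°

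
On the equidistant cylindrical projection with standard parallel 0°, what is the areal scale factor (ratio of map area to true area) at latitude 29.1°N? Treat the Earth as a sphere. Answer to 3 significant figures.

1.14

For the equirectangular projection with φ₀ = 0 (plate carrée), h = 1 along meridians and k = sec φ along parallels.
Areal scale = h·k = 1 × sec φ; at 29.1°, h = 1.000, k = 1.144, so h·k = 1.144.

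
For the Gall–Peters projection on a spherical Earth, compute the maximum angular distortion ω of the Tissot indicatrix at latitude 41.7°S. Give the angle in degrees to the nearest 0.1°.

6.2°

The Gall–Peters projection is cylindrical equal-area with φ₀ = 45°. Cylindrical equal-area (φ₀ = 45°): h = cos φ / cos 45° along meridians, k = cos 45° / cos φ along parallels; h·k = 1.
At 41.7°: h = 1.056, k = 0.9471; principal scales a = 1.056, b = 0.9471.
sin(ω/2) = (a − b)/(a + b) = 0.1089/2.003 = 0.05435, so ω = 2 arcsin(0.05435) ≈ 6.2°.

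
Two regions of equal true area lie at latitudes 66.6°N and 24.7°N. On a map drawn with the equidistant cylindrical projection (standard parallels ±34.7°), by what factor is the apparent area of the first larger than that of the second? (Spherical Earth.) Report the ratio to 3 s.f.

The equidistant cylindrical projection with φ₀ = 34.7° has h = 1 (meridians true) and k = cos φ₀ / cos φ along parallels.
Areal scale at 66.6°: h·k = 1.000 × 2.070 = 2.070.
Areal scale at 24.7°: h·k = 1.000 × 0.9049 = 0.9049.
Ratio = 2.070/0.9049 ≈ 2.29.

2.29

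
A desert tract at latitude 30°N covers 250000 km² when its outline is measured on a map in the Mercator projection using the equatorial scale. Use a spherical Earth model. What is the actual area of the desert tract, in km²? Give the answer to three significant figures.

For Mercator, h = k = sec φ (a conformal cylindrical projection has a single point scale, 1/cos φ).
Areal scale = k² = sec²φ = 1/cos²(30°) = 1/0.8660² = 1.333.
True area = apparent / (areal scale) = 250000 / 1.333 ≈ 188000 km².

188000 km²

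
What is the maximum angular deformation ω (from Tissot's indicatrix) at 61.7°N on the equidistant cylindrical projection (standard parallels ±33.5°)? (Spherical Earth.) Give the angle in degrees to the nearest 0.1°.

The equidistant cylindrical projection with φ₀ = 33.5° has h = 1 (meridians true) and k = cos φ₀ / cos φ along parallels.
At 61.7°: h = 1.000, k = 1.759; principal scales a = 1.759, b = 1.000.
sin(ω/2) = (a − b)/(a + b) = 0.7589/2.759 = 0.2751, so ω = 2 arcsin(0.2751) ≈ 31.9°.

31.9°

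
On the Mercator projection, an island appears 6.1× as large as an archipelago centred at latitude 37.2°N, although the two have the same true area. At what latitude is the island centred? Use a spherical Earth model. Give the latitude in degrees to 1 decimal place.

On Mercator, (apparent₁)/(apparent₂) = sec²φ₁ / sec²φ₂ when true areas are equal.
cos²φ₂ / cos²φ₁ = 6.1  ⇒  cos φ₁ = cos 37.2° / √6.1 = 0.7965/2.470 = 0.3225.
φ₁ = arccos(0.3225) ≈ 71.2°.

71.2°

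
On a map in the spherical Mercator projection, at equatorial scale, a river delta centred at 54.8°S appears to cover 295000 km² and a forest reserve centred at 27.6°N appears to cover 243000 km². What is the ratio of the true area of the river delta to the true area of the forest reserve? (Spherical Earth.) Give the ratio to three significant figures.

0.514

Mercator's areal exaggeration is sec²φ; hence true area = (apparent area) · cos²φ.
True area of river delta: 295000 × cos²(54.8°) = 295000 × 0.3323 = 98020 km².
True area of forest reserve: 243000 × cos²(27.6°) = 243000 × 0.7854 = 190800 km².
Ratio = 98020 / 190800 ≈ 0.514.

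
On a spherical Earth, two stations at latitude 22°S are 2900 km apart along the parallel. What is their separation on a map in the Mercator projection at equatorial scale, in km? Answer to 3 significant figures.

For Mercator, h = k = sec φ (a conformal cylindrical projection has a single point scale, 1/cos φ).
Along the parallel, k = sec 22° = 1/0.9272 = 1.079.
Map distance = 2900 × 1.079 ≈ 3130 km.

3130 km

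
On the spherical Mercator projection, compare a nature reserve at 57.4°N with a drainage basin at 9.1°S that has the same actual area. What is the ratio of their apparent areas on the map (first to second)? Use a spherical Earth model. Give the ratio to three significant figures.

3.36

On Mercator, area is exaggerated by sec²φ = 1/cos²φ.
At 57.4°: sec²(57.4°) = 1/0.5388² = 3.445.
At 9.1°: sec²(9.1°) = 1/0.9874² = 1.026.
Ratio = 3.445/1.026 = cos²(9.1°)/cos²(57.4°) ≈ 3.36.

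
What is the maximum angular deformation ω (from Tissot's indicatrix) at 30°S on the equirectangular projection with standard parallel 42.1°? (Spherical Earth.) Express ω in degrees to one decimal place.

8.8°

With standard parallel φ₀ = 42.1°, the equirectangular projection gives x = Rλ cos φ₀, y = Rφ, so h = 1 and k = cos 42.1° / cos φ.
At 30°: h = 1.000, k = 0.8568; principal scales a = 1.000, b = 0.8568.
sin(ω/2) = (a − b)/(a + b) = 0.1432/1.857 = 0.07715, so ω = 2 arcsin(0.07715) ≈ 8.8°.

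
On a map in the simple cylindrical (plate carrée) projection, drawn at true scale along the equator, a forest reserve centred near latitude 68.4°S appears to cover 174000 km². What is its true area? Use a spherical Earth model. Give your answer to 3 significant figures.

64100 km²

In the plate carrée (x = Rλ, y = Rφ), meridians are true-scale (h = 1) and parallels are stretched by k = sec φ.
Areal scale = h·k = 1 × sec φ; at 68.4°, h = 1.000, k = 2.716, so h·k = 2.716.
True area = apparent / (areal scale) = 174000 / 2.716 ≈ 64100 km².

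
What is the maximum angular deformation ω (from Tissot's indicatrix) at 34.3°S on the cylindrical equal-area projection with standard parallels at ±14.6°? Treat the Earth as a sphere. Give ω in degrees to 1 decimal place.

18.1°

A cylindrical equal-area projection with standard parallel φ₀ has meridian scale h = cos φ / cos φ₀ and parallel scale k = cos φ₀ / cos φ (so areas are preserved, h·k = 1).
At 34.3°: h = 0.8537, k = 1.171; principal scales a = 1.171, b = 0.8537.
sin(ω/2) = (a − b)/(a + b) = 0.3178/2.025 = 0.1569, so ω = 2 arcsin(0.1569) ≈ 18.1°.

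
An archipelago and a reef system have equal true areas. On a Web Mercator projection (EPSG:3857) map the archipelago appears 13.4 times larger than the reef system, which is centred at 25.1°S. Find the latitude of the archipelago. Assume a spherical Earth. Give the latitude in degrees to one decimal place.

75.7°

For equal true areas on Mercator, apparent areas scale as sec²φ, so the ratio is cos²φ₂ / cos²φ₁.
cos²φ₂ / cos²φ₁ = 13.4  ⇒  cos φ₁ = cos 25.1° / √13.4 = 0.9056/3.661 = 0.2474.
φ₁ = arccos(0.2474) ≈ 75.7°.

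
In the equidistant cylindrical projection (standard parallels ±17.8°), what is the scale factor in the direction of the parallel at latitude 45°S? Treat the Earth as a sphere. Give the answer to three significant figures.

The equidistant cylindrical projection with φ₀ = 17.8° has h = 1 (meridians true) and k = cos φ₀ / cos φ along parallels.
k = cos 17.8° / cos 45° = 0.9521/0.7071 = 1.347.

1.35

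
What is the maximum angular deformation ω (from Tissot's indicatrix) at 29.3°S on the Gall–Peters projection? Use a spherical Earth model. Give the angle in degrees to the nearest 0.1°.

23.9°

The Gall–Peters projection is cylindrical equal-area with φ₀ = 45°. For cylindrical equal-area with standard parallel φ₀, h = cos φ / cos φ₀ and k = cos φ₀ / cos φ, so h·k = 1.
At 29.3°: h = 1.233, k = 0.8108; principal scales a = 1.233, b = 0.8108.
sin(ω/2) = (a − b)/(a + b) = 0.4225/2.044 = 0.2067, so ω = 2 arcsin(0.2067) ≈ 23.9°.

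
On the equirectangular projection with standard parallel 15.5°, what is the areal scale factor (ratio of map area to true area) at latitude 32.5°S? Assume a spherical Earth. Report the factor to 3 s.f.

With standard parallel φ₀ = 15.5°, the equirectangular projection gives x = Rλ cos φ₀, y = Rφ, so h = 1 and k = cos 15.5° / cos φ.
Areal scale = h·k = 1 × cos φ₀ / cos φ; at 32.5°, h = 1.000, k = 1.143, so h·k = 1.143.

1.14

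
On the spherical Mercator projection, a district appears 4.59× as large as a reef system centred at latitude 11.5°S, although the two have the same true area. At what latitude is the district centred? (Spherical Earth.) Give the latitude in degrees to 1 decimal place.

62.8°

For equal true areas on Mercator, apparent areas scale as sec²φ, so the ratio is cos²φ₂ / cos²φ₁.
cos²φ₂ / cos²φ₁ = 4.59  ⇒  cos φ₁ = cos 11.5° / √4.59 = 0.9799/2.142 = 0.4574.
φ₁ = arccos(0.4574) ≈ 62.8°.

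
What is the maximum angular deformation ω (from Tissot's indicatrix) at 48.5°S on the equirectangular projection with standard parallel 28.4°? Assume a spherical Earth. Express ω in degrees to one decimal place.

16.2°

In the equirectangular projection with standard parallel φ₀ = 28.4° (x = Rλ cos φ₀, y = Rφ), meridians are true-scale (h = 1) and the parallel scale is k = cos φ₀ / cos φ.
At 48.5°: h = 1.000, k = 1.328; principal scales a = 1.328, b = 1.000.
sin(ω/2) = (a − b)/(a + b) = 0.3275/2.328 = 0.1407, so ω = 2 arcsin(0.1407) ≈ 16.2°.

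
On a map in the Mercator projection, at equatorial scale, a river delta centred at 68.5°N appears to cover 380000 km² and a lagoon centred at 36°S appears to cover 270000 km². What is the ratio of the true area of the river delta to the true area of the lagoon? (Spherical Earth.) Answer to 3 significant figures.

Since Mercator area scale is 1/cos²φ, the true area equals the apparent area multiplied by cos²φ.
True area of river delta: 380000 × cos²(68.5°) = 380000 × 0.1343 = 51040 km².
True area of lagoon: 270000 × cos²(36°) = 270000 × 0.6545 = 176700 km².
Ratio = 51040 / 176700 ≈ 0.289.

0.289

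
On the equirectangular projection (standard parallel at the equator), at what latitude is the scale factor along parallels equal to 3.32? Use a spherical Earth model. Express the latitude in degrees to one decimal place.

72.5°

Plate carrée: h = 1, k = sec φ along parallels.
sec φ = 3.32  ⇒  cos φ = 0.3012  ⇒  φ ≈ 72.5°.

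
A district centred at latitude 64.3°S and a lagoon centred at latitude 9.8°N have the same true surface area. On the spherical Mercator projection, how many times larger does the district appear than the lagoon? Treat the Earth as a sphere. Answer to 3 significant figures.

5.16

Mercator areal scale is sec²φ.
At 64.3°: sec²(64.3°) = 1/0.4337² = 5.317.
At 9.8°: sec²(9.8°) = 1/0.9854² = 1.030.
Ratio = 5.317/1.030 = cos²(9.8°)/cos²(64.3°) ≈ 5.16.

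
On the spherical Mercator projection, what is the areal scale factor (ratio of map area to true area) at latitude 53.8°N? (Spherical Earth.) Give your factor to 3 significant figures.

2.87

For Mercator, h = k = sec φ (a conformal cylindrical projection has a single point scale, 1/cos φ).
Areal scale = k² = sec²φ = 1/cos²(53.8°) = 1/0.5906² = 2.867.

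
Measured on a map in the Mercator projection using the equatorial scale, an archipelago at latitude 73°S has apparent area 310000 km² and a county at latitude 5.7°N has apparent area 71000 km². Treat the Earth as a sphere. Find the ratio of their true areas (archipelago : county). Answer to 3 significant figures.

0.377

On Mercator the areal scale is sec²φ, so true area = apparent × cos²φ.
True area of archipelago: 310000 × cos²(73°) = 310000 × 0.08548 = 26500 km².
True area of county: 71000 × cos²(5.7°) = 71000 × 0.9901 = 70300 km².
Ratio = 26500 / 70300 ≈ 0.377.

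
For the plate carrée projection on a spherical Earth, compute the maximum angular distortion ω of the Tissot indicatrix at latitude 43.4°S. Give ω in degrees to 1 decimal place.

18.2°

For the equirectangular projection with φ₀ = 0 (plate carrée), h = 1 along meridians and k = sec φ along parallels.
At 43.4°: h = 1.000, k = 1.376; principal scales a = 1.376, b = 1.000.
sin(ω/2) = (a − b)/(a + b) = 0.3763/2.376 = 0.1584, so ω = 2 arcsin(0.1584) ≈ 18.2°.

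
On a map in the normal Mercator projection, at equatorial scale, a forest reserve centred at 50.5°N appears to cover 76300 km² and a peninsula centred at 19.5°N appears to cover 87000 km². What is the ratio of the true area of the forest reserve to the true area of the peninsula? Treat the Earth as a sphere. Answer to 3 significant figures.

0.399

Mercator's areal exaggeration is sec²φ; hence true area = (apparent area) · cos²φ.
True area of forest reserve: 76300 × cos²(50.5°) = 76300 × 0.4046 = 30870 km².
True area of peninsula: 87000 × cos²(19.5°) = 87000 × 0.8886 = 77310 km².
Ratio = 30870 / 77310 ≈ 0.399.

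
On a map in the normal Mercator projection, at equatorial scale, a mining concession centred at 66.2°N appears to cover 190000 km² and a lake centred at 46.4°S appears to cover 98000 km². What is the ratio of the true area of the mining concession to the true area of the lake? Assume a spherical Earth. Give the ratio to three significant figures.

Mercator's areal exaggeration is sec²φ; hence true area = (apparent area) · cos²φ.
True area of mining concession: 190000 × cos²(66.2°) = 190000 × 0.1628 = 30940 km².
True area of lake: 98000 × cos²(46.4°) = 98000 × 0.4756 = 46610 km².
Ratio = 30940 / 46610 ≈ 0.664.

0.664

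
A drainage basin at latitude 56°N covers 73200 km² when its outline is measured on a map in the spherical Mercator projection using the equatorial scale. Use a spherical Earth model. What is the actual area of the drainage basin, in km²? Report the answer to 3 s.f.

Mercator is conformal, so the point scale is isotropic: h = k = sec φ = 1/cos φ.
Areal scale = k² = sec²φ = 1/cos²(56°) = 1/0.5592² = 3.198.
True area = apparent / (areal scale) = 73200 / 3.198 ≈ 22900 km².

22900 km²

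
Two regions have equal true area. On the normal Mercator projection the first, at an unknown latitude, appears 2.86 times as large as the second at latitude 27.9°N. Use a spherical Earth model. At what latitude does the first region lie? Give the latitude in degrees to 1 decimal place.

Mercator areal scale is sec²φ, so apparent-area ratio = sec²φ₁ / sec²φ₂ = cos²φ₂ / cos²φ₁.
cos²φ₂ / cos²φ₁ = 2.86  ⇒  cos φ₁ = cos 27.9° / √2.86 = 0.8838/1.691 = 0.5226.
φ₁ = arccos(0.5226) ≈ 58.5°.

58.5°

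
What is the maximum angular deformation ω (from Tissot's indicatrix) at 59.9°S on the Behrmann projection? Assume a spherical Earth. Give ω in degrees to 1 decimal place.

Behrmann is a cylindrical equal-area projection with standard parallels at ±30°. For cylindrical equal-area with standard parallel φ₀, h = cos φ / cos φ₀ and k = cos φ₀ / cos φ, so h·k = 1.
At 59.9°: h = 0.5791, k = 1.727; principal scales a = 1.727, b = 0.5791.
sin(ω/2) = (a − b)/(a + b) = 1.148/2.306 = 0.4977, so ω = 2 arcsin(0.4977) ≈ 59.7°.

59.7°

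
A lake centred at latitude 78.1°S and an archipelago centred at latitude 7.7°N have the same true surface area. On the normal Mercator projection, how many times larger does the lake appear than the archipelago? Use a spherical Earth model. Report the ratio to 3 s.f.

23.1

Mercator is conformal with k = sec φ, so areal scale = k² = sec²φ.
At 78.1°: sec²(78.1°) = 1/0.2062² = 23.52.
At 7.7°: sec²(7.7°) = 1/0.9910² = 1.018.
Ratio = 23.52/1.018 = cos²(7.7°)/cos²(78.1°) ≈ 23.1.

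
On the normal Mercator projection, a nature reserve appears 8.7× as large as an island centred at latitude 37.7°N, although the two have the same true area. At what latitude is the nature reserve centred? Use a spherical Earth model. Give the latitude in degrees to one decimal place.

For equal true areas on Mercator, apparent areas scale as sec²φ, so the ratio is cos²φ₂ / cos²φ₁.
cos²φ₂ / cos²φ₁ = 8.7  ⇒  cos φ₁ = cos 37.7° / √8.7 = 0.7912/2.950 = 0.2682.
φ₁ = arccos(0.2682) ≈ 74.4°.

74.4°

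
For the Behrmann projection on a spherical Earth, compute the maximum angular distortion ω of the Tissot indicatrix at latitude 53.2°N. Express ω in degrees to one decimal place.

41.3°

Behrmann is a cylindrical equal-area projection with standard parallels at ±30°. For cylindrical equal-area with standard parallel φ₀, h = cos φ / cos φ₀ and k = cos φ₀ / cos φ, so h·k = 1.
At 53.2°: h = 0.6917, k = 1.446; principal scales a = 1.446, b = 0.6917.
sin(ω/2) = (a − b)/(a + b) = 0.7540/2.137 = 0.3528, so ω = 2 arcsin(0.3528) ≈ 41.3°.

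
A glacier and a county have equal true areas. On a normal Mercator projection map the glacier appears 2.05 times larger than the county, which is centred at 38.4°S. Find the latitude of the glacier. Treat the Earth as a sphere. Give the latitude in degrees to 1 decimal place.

On Mercator, (apparent₁)/(apparent₂) = sec²φ₁ / sec²φ₂ when true areas are equal.
cos²φ₂ / cos²φ₁ = 2.05  ⇒  cos φ₁ = cos 38.4° / √2.05 = 0.7837/1.432 = 0.5474.
φ₁ = arccos(0.5474) ≈ 56.8°.

56.8°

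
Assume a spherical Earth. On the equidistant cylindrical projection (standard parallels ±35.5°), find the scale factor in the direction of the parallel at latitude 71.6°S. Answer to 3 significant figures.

In the equirectangular projection with standard parallel φ₀ = 35.5° (x = Rλ cos φ₀, y = Rφ), meridians are true-scale (h = 1) and the parallel scale is k = cos φ₀ / cos φ.
k = cos 35.5° / cos 71.6° = 0.8141/0.3156 = 2.579.

2.58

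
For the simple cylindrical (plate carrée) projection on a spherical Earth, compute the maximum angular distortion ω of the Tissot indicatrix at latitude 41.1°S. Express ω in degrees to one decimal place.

16.2°

For the equirectangular projection with φ₀ = 0 (plate carrée), h = 1 along meridians and k = sec φ along parallels.
At 41.1°: h = 1.000, k = 1.327; principal scales a = 1.327, b = 1.000.
sin(ω/2) = (a − b)/(a + b) = 0.3270/2.327 = 0.1405, so ω = 2 arcsin(0.1405) ≈ 16.2°.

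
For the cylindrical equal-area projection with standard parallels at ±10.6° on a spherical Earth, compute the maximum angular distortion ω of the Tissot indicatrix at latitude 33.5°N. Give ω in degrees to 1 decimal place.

18.8°

Cylindrical equal-area (φ₀ = 10.6°): h = cos φ / cos 10.6° along meridians, k = cos 10.6° / cos φ along parallels; h·k = 1.
At 33.5°: h = 0.8484, k = 1.179; principal scales a = 1.179, b = 0.8484.
sin(ω/2) = (a − b)/(a + b) = 0.3304/2.027 = 0.1630, so ω = 2 arcsin(0.1630) ≈ 18.8°.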